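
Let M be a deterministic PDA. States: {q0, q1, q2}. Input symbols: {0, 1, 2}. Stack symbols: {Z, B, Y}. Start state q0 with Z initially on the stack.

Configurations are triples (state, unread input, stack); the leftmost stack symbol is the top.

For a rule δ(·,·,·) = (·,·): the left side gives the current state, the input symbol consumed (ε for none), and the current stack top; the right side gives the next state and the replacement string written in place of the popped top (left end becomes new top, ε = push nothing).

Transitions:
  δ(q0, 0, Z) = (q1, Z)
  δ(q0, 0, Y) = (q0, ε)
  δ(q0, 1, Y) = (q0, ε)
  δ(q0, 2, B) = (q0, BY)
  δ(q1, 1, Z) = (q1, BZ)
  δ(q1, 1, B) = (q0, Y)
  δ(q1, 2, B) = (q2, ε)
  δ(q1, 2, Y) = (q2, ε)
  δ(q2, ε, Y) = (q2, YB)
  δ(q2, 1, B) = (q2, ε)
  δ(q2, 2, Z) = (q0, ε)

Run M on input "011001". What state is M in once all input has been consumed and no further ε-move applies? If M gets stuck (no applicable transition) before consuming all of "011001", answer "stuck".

q1

(q0, 011001, Z) ⊢ (q1, 11001, Z) ⊢ (q1, 1001, BZ) ⊢ (q0, 001, YZ) ⊢ (q0, 01, Z) ⊢ (q1, 1, Z) ⊢ (q1, ε, BZ)
All input consumed; M is in state q1.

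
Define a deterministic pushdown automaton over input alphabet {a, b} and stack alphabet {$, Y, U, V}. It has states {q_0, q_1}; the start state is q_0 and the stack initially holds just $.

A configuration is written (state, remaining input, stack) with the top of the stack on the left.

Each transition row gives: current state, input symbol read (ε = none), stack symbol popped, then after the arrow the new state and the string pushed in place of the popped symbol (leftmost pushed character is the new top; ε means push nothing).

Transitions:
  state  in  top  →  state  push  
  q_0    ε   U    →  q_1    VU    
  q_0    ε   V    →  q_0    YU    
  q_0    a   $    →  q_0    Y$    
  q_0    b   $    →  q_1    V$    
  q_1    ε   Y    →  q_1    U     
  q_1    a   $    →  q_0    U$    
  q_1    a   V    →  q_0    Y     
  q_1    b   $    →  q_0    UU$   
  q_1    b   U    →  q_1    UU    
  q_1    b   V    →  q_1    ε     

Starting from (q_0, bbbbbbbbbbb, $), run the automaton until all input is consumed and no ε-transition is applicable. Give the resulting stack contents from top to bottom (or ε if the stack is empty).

(q_0, bbbbbbbbbbb, $)
  read b, top $: go to q_1, push V$ → (q_1, bbbbbbbbbb, V$)
  read b, top V: go to q_1, push ε → (q_1, bbbbbbbbb, $)
  read b, top $: go to q_0, push UU$ → (q_0, bbbbbbbb, UU$)
  ε-move, top U: go to q_1, push VU → (q_1, bbbbbbbb, VUU$)
  read b, top V: go to q_1, push ε → (q_1, bbbbbbb, UU$)
  read b, top U: go to q_1, push UU → (q_1, bbbbbb, UUU$)
  read b, top U: go to q_1, push UU → (q_1, bbbbb, UUUU$)
  read b, top U: go to q_1, push UU → (q_1, bbbb, UUUUU$)
  read b, top U: go to q_1, push UU → (q_1, bbb, UUUUUU$)
  read b, top U: go to q_1, push UU → (q_1, bb, UUUUUUU$)
  read b, top U: go to q_1, push UU → (q_1, b, UUUUUUUU$)
  read b, top U: go to q_1, push UU → (q_1, ε, UUUUUUUUU$)
All input consumed in state q_1 with stack UUUUUUUUU$.

UUUUUUUUU$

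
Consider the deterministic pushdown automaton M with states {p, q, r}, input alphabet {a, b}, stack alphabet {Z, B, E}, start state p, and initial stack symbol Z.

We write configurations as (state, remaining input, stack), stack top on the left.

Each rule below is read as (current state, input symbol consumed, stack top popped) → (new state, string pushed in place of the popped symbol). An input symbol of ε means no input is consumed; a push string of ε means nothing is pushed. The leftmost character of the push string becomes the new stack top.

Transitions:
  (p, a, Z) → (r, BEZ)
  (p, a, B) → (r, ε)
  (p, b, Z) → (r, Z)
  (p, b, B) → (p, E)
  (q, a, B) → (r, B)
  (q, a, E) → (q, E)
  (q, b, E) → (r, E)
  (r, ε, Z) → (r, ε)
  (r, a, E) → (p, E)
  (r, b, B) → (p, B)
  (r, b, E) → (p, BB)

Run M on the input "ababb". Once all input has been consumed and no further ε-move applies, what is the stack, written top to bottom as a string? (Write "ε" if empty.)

EBZ

(p, ababb, Z)
  read a, top Z: go to r, push BEZ → (r, babb, BEZ)
  read b, top B: go to p, push B → (p, abb, BEZ)
  read a, top B: go to r, push ε → (r, bb, EZ)
  read b, top E: go to p, push BB → (p, b, BBZ)
  read b, top B: go to p, push E → (p, ε, EBZ)
All input consumed in state p with stack EBZ.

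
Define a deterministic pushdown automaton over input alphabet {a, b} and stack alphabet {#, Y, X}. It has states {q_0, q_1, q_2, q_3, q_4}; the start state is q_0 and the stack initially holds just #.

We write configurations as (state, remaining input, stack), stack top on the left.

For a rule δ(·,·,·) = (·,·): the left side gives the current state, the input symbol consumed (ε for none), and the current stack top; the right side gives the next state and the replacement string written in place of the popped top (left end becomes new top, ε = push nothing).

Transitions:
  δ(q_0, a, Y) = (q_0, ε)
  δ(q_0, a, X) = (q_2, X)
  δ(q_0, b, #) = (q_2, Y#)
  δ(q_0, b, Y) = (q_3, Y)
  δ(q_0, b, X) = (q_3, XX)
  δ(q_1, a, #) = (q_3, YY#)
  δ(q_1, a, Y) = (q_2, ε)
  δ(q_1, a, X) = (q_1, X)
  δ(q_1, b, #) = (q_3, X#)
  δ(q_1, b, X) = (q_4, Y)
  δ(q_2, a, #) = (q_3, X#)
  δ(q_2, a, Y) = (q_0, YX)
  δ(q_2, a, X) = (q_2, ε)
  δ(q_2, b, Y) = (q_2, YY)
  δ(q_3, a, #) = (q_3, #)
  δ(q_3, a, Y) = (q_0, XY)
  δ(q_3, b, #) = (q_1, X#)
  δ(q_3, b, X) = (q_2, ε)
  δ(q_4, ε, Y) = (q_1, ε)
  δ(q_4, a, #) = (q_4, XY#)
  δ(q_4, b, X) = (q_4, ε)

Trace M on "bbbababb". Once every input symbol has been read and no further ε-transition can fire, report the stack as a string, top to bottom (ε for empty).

XYXYY#

(q_0, bbbababb, #)
  read b, top #: go to q_2, push Y# → (q_2, bbababb, Y#)
  read b, top Y: go to q_2, push YY → (q_2, bababb, YY#)
  read b, top Y: go to q_2, push YY → (q_2, ababb, YYY#)
  read a, top Y: go to q_0, push YX → (q_0, babb, YXYY#)
  read b, top Y: go to q_3, push Y → (q_3, abb, YXYY#)
  read a, top Y: go to q_0, push XY → (q_0, bb, XYXYY#)
  read b, top X: go to q_3, push XX → (q_3, b, XXYXYY#)
  read b, top X: go to q_2, push ε → (q_2, ε, XYXYY#)
All input consumed in state q_2 with stack XYXYY#.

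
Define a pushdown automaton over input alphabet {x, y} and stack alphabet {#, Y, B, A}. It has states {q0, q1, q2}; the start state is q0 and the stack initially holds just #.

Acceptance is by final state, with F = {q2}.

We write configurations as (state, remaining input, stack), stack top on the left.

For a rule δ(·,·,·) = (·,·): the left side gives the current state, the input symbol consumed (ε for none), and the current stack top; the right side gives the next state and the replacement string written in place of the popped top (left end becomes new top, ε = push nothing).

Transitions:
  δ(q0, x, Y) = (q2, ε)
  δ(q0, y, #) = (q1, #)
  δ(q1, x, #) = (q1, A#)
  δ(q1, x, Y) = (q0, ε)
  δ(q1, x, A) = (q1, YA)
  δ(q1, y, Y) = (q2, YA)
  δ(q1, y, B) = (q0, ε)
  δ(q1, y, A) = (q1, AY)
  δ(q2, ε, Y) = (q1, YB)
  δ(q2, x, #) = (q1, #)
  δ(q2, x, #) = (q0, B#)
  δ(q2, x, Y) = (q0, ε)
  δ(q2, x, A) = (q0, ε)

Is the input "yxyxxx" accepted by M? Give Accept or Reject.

No computation consumes all input and reaches a final state.

Reject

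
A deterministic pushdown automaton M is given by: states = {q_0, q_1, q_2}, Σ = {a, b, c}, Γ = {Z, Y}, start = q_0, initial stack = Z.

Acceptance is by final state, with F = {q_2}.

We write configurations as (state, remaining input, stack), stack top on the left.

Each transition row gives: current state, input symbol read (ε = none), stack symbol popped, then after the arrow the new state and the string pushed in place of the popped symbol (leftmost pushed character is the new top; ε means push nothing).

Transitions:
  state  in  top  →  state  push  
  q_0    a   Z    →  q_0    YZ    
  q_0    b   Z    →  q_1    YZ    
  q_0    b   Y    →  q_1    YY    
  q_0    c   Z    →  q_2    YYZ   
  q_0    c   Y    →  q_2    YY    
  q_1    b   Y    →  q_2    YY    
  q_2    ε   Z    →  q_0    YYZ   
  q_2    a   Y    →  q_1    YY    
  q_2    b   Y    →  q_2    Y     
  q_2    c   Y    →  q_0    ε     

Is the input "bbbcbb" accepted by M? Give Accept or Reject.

Accept

(q_0, bbbcbb, Z)
  read b, top Z: go to q_1, push YZ → (q_1, bbcbb, YZ)
  read b, top Y: go to q_2, push YY → (q_2, bcbb, YYZ)
  read b, top Y: go to q_2, push Y → (q_2, cbb, YYZ)
  read c, top Y: go to q_0, push ε → (q_0, bb, YZ)
  read b, top Y: go to q_1, push YY → (q_1, b, YYZ)
  read b, top Y: go to q_2, push YY → (q_2, ε, YYYZ)
All input consumed; state q_2 ∈ F.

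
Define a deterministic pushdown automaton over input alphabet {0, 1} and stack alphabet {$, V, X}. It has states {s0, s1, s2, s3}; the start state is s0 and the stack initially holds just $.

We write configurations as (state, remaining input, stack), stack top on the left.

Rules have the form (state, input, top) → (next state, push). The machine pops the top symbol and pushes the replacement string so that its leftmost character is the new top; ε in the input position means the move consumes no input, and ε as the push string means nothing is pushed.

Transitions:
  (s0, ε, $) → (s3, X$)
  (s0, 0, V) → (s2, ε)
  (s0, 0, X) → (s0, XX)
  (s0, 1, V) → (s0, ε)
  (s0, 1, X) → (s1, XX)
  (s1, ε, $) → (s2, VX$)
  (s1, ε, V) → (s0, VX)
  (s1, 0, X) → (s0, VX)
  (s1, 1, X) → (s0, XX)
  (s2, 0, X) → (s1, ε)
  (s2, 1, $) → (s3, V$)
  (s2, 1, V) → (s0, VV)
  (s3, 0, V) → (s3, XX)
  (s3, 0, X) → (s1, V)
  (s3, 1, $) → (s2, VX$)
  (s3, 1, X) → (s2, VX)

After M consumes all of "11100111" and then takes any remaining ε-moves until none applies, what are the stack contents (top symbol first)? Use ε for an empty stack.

(s0, 11100111, $) ⊢ (s3, 11100111, X$) ⊢ (s2, 1100111, VX$) ⊢ (s0, 100111, VVX$) ⊢ (s0, 00111, VX$) ⊢ (s2, 0111, X$) ⊢ (s1, 111, $) ⊢ (s2, 111, VX$) ⊢ (s0, 11, VVX$) ⊢ (s0, 1, VX$) ⊢ (s0, ε, X$)
All input consumed in state s0 with stack X$.

X$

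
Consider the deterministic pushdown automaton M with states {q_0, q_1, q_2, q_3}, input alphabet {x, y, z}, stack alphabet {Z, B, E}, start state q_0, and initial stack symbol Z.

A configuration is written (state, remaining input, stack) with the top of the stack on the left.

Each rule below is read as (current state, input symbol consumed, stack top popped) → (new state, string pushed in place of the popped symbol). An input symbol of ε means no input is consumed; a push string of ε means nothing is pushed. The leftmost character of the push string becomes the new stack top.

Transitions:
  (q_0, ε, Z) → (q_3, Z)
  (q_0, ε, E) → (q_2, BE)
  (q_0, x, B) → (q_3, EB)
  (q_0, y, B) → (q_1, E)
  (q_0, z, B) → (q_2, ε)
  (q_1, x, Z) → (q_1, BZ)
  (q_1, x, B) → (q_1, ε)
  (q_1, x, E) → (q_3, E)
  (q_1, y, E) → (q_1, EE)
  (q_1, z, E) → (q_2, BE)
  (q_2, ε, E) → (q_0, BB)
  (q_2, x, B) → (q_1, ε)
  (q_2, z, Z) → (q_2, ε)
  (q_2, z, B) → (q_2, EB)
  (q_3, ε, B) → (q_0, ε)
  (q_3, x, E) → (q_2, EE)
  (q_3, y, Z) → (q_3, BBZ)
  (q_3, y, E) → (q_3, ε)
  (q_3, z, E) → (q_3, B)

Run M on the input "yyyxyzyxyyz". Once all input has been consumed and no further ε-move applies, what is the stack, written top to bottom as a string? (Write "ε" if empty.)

Z

(q_0, yyyxyzyxyyz, Z) ⊢ (q_3, yyyxyzyxyyz, Z) ⊢ (q_3, yyxyzyxyyz, BBZ) ⊢ (q_0, yyxyzyxyyz, BZ) ⊢ (q_1, yxyzyxyyz, EZ) ⊢ (q_1, xyzyxyyz, EEZ) ⊢ (q_3, yzyxyyz, EEZ) ⊢ (q_3, zyxyyz, EZ) ⊢ (q_3, yxyyz, BZ) ⊢ (q_0, yxyyz, Z) ⊢ (q_3, yxyyz, Z) ⊢ (q_3, xyyz, BBZ) ⊢ (q_0, xyyz, BZ) ⊢ (q_3, yyz, EBZ) ⊢ (q_3, yz, BZ) ⊢ (q_0, yz, Z) ⊢ (q_3, yz, Z) ⊢ (q_3, z, BBZ) ⊢ (q_0, z, BZ) ⊢ (q_2, ε, Z)
All input consumed in state q_2 with stack Z.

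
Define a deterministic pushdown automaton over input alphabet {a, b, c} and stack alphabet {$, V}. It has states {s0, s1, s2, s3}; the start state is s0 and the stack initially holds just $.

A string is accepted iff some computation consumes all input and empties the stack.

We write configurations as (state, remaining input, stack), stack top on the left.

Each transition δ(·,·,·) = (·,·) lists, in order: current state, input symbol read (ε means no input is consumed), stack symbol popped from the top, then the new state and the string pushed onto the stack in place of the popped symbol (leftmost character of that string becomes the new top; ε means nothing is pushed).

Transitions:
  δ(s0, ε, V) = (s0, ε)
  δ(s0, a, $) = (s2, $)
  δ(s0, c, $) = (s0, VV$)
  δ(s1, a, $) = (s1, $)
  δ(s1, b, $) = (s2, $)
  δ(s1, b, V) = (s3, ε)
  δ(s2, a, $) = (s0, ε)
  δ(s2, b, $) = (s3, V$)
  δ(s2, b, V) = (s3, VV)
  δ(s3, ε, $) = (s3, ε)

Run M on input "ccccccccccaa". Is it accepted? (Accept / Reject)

(s0, ccccccccccaa, $)
  read c, top $: go to s0, push VV$ → (s0, cccccccccaa, VV$)
  ε-move, top V: go to s0, push ε → (s0, cccccccccaa, V$)
  ε-move, top V: go to s0, push ε → (s0, cccccccccaa, $)
  read c, top $: go to s0, push VV$ → (s0, ccccccccaa, VV$)
  ε-move, top V: go to s0, push ε → (s0, ccccccccaa, V$)
  ε-move, top V: go to s0, push ε → (s0, ccccccccaa, $)
  read c, top $: go to s0, push VV$ → (s0, cccccccaa, VV$)
  ε-move, top V: go to s0, push ε → (s0, cccccccaa, V$)
  ε-move, top V: go to s0, push ε → (s0, cccccccaa, $)
  read c, top $: go to s0, push VV$ → (s0, ccccccaa, VV$)
  ε-move, top V: go to s0, push ε → (s0, ccccccaa, V$)
  ε-move, top V: go to s0, push ε → (s0, ccccccaa, $)
  read c, top $: go to s0, push VV$ → (s0, cccccaa, VV$)
  ε-move, top V: go to s0, push ε → (s0, cccccaa, V$)
  ε-move, top V: go to s0, push ε → (s0, cccccaa, $)
  read c, top $: go to s0, push VV$ → (s0, ccccaa, VV$)
  ε-move, top V: go to s0, push ε → (s0, ccccaa, V$)
  ε-move, top V: go to s0, push ε → (s0, ccccaa, $)
  read c, top $: go to s0, push VV$ → (s0, cccaa, VV$)
  ε-move, top V: go to s0, push ε → (s0, cccaa, V$)
  ε-move, top V: go to s0, push ε → (s0, cccaa, $)
  read c, top $: go to s0, push VV$ → (s0, ccaa, VV$)
  ε-move, top V: go to s0, push ε → (s0, ccaa, V$)
  ε-move, top V: go to s0, push ε → (s0, ccaa, $)
  read c, top $: go to s0, push VV$ → (s0, caa, VV$)
  ε-move, top V: go to s0, push ε → (s0, caa, V$)
  ε-move, top V: go to s0, push ε → (s0, caa, $)
  read c, top $: go to s0, push VV$ → (s0, aa, VV$)
  ε-move, top V: go to s0, push ε → (s0, aa, V$)
  ε-move, top V: go to s0, push ε → (s0, aa, $)
  read a, top $: go to s2, push $ → (s2, a, $)
  read a, top $: go to s0, push ε → (s0, ε, ε)
All input consumed and the stack is empty.

Accept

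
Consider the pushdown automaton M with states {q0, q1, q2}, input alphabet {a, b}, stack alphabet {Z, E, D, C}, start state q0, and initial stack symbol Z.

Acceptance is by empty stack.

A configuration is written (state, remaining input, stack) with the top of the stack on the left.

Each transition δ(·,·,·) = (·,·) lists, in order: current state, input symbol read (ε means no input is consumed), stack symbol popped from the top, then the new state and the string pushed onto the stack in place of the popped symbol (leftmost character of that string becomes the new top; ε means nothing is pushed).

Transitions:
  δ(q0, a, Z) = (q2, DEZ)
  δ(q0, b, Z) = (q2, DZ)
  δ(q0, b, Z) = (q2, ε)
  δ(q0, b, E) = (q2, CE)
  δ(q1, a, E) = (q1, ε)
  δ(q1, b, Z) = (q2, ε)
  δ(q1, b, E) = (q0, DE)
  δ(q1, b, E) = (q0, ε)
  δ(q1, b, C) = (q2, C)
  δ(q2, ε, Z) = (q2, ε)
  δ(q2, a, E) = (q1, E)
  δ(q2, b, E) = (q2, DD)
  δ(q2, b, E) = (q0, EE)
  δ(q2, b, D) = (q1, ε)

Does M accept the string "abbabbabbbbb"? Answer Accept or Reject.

Accept

One accepting computation: (q0, abbabbabbbbb, Z) ⊢ (q2, bbabbabbbbb, DEZ) ⊢ (q1, babbabbbbb, EZ) ⊢ (q0, abbabbbbb, Z) ⊢ (q2, bbabbbbb, DEZ) ⊢ (q1, babbbbb, EZ) ⊢ (q0, abbbbb, Z) ⊢ (q2, bbbbb, DEZ) ⊢ (q1, bbbb, EZ) ⊢ (q0, bbb, Z) ⊢ (q2, bb, DZ) ⊢ (q1, b, Z) ⊢ (q2, ε, ε)
All input consumed and the stack is empty.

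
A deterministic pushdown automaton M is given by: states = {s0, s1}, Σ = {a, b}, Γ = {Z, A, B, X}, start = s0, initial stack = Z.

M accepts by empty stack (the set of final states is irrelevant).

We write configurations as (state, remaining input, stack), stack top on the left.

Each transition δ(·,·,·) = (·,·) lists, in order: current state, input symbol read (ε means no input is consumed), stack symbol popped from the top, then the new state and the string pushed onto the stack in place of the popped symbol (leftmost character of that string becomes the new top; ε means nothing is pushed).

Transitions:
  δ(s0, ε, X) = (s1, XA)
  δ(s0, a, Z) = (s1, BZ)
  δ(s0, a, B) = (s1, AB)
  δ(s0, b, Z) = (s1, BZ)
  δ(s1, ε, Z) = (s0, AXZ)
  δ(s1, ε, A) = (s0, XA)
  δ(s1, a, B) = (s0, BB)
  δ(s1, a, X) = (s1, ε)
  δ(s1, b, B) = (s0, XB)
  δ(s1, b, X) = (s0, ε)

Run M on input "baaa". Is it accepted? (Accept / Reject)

Reject

(s0, baaa, Z) ⊢ (s1, aaa, BZ) ⊢ (s0, aa, BBZ) ⊢ (s1, a, ABBZ) ⊢ (s0, a, XABBZ) ⊢ (s1, a, XAABBZ) ⊢ (s1, ε, AABBZ) ⊢ (s0, ε, XAABBZ) ⊢ (s1, ε, XAAABBZ)
All input consumed; stack is XAAABBZ, not empty, and no further ε-move applies.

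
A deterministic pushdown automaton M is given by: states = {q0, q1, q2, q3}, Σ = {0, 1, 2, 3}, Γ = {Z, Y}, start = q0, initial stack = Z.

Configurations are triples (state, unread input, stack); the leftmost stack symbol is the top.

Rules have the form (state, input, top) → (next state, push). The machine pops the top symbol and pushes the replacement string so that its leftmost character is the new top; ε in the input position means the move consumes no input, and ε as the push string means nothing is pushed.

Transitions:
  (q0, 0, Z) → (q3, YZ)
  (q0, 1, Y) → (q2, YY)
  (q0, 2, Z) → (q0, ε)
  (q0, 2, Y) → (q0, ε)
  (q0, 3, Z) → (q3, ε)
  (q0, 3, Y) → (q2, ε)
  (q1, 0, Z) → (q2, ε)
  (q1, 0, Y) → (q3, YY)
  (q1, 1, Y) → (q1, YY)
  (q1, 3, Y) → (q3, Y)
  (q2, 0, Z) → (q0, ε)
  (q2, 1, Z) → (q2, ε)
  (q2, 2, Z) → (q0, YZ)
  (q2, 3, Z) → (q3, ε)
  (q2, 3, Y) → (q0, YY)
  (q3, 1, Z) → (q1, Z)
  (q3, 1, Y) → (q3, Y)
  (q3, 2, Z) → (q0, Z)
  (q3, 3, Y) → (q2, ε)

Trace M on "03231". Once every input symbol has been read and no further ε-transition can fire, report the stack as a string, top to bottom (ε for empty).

(q0, 03231, Z) ⊢ (q3, 3231, YZ) ⊢ (q2, 231, Z) ⊢ (q0, 31, YZ) ⊢ (q2, 1, Z) ⊢ (q2, ε, ε)
All input consumed in state q2 with stack ε.

ε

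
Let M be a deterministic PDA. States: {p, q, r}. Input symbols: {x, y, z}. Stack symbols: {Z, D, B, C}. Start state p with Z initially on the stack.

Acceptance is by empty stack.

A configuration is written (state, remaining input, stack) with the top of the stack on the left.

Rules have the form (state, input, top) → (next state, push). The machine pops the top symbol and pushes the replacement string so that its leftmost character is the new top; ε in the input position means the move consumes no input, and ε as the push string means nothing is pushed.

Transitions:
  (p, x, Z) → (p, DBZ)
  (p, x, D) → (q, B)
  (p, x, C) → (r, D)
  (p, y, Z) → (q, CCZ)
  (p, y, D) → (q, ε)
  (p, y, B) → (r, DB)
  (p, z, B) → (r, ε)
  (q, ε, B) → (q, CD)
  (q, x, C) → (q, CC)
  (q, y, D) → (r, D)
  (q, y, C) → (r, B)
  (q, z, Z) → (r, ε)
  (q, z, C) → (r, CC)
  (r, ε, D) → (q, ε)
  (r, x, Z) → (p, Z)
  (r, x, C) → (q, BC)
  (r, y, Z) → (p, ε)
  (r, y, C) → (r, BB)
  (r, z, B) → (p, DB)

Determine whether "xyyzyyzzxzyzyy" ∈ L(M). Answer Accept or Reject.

(p, xyyzyyzzxzyzyy, Z)
  read x, top Z: go to p, push DBZ → (p, yyzyyzzxzyzyy, DBZ)
  read y, top D: go to q, push ε → (q, yzyyzzxzyzyy, BZ)
  ε-move, top B: go to q, push CD → (q, yzyyzzxzyzyy, CDZ)
  read y, top C: go to r, push B → (r, zyyzzxzyzyy, BDZ)
  read z, top B: go to p, push DB → (p, yyzzxzyzyy, DBDZ)
  read y, top D: go to q, push ε → (q, yzzxzyzyy, BDZ)
  ε-move, top B: go to q, push CD → (q, yzzxzyzyy, CDDZ)
  read y, top C: go to r, push B → (r, zzxzyzyy, BDDZ)
  read z, top B: go to p, push DB → (p, zxzyzyy, DBDDZ)
No transition applies at (p, zxzyzyy, DBDDZ); input not fully consumed.

Reject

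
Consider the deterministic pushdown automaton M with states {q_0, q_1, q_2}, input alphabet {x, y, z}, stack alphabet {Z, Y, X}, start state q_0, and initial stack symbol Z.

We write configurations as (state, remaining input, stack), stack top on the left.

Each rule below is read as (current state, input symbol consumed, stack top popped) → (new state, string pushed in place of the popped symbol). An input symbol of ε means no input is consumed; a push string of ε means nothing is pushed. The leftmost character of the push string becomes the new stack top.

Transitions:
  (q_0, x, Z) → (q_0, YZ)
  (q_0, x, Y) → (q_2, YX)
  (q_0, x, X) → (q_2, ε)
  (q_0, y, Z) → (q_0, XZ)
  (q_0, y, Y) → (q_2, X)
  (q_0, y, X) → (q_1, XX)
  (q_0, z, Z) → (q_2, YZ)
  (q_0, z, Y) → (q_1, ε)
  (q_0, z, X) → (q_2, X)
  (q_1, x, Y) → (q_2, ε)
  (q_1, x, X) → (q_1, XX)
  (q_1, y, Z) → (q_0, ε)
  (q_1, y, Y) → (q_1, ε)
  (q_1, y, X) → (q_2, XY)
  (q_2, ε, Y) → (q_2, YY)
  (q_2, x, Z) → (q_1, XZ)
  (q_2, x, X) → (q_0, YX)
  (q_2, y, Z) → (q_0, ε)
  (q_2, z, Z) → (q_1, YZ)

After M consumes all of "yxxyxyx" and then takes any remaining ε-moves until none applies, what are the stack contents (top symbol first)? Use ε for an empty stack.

(q_0, yxxyxyx, Z) ⊢ (q_0, xxyxyx, XZ) ⊢ (q_2, xyxyx, Z) ⊢ (q_1, yxyx, XZ) ⊢ (q_2, xyx, XYZ) ⊢ (q_0, yx, YXYZ) ⊢ (q_2, x, XXYZ) ⊢ (q_0, ε, YXXYZ)
All input consumed in state q_0 with stack YXXYZ.

YXXYZ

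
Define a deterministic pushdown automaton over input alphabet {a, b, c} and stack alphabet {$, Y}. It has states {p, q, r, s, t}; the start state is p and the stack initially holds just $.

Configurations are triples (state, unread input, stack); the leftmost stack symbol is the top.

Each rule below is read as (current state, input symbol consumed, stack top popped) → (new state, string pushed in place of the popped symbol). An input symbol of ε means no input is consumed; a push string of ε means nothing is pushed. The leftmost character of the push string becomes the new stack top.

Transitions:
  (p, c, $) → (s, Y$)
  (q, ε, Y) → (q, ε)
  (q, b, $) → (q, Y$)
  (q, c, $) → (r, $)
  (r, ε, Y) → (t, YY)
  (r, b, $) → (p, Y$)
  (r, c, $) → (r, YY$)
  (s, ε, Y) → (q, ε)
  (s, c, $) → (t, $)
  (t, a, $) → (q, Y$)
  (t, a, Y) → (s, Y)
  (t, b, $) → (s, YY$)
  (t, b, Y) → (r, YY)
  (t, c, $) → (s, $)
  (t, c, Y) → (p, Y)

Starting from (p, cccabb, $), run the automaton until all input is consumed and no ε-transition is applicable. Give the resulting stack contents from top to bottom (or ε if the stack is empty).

(p, cccabb, $)
  read c, top $: go to s, push Y$ → (s, ccabb, Y$)
  ε-move, top Y: go to q, push ε → (q, ccabb, $)
  read c, top $: go to r, push $ → (r, cabb, $)
  read c, top $: go to r, push YY$ → (r, abb, YY$)
  ε-move, top Y: go to t, push YY → (t, abb, YYY$)
  read a, top Y: go to s, push Y → (s, bb, YYY$)
  ε-move, top Y: go to q, push ε → (q, bb, YY$)
  ε-move, top Y: go to q, push ε → (q, bb, Y$)
  ε-move, top Y: go to q, push ε → (q, bb, $)
  read b, top $: go to q, push Y$ → (q, b, Y$)
  ε-move, top Y: go to q, push ε → (q, b, $)
  read b, top $: go to q, push Y$ → (q, ε, Y$)
  ε-move, top Y: go to q, push ε → (q, ε, $)
All input consumed in state q with stack $.

$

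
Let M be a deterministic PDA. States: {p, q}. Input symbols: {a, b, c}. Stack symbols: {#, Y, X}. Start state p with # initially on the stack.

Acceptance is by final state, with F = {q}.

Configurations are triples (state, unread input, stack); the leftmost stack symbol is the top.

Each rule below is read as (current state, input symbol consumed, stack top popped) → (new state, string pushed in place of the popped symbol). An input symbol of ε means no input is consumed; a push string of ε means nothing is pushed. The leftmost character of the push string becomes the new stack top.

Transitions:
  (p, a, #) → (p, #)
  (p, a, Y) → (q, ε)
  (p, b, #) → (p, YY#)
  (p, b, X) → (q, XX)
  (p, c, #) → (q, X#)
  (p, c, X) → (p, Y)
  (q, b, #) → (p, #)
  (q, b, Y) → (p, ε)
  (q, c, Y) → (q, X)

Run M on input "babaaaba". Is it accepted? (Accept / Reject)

Accept

(p, babaaaba, #) ⊢ (p, abaaaba, YY#) ⊢ (q, baaaba, Y#) ⊢ (p, aaaba, #) ⊢ (p, aaba, #) ⊢ (p, aba, #) ⊢ (p, ba, #) ⊢ (p, a, YY#) ⊢ (q, ε, Y#)
All input consumed; state q ∈ F.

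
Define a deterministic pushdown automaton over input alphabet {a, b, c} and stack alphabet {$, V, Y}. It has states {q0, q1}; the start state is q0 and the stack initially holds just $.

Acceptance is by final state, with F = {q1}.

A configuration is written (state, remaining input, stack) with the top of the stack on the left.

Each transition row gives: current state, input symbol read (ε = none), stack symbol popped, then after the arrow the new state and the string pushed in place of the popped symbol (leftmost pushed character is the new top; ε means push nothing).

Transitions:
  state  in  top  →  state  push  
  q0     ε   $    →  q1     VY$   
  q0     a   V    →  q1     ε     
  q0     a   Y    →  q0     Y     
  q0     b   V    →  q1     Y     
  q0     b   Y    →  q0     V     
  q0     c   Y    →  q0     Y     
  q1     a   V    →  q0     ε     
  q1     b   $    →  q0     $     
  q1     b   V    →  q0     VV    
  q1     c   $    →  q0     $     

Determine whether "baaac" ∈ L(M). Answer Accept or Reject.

(q0, baaac, $)
  ε-move, top $: go to q1, push VY$ → (q1, baaac, VY$)
  read b, top V: go to q0, push VV → (q0, aaac, VVY$)
  read a, top V: go to q1, push ε → (q1, aac, VY$)
  read a, top V: go to q0, push ε → (q0, ac, Y$)
  read a, top Y: go to q0, push Y → (q0, c, Y$)
  read c, top Y: go to q0, push Y → (q0, ε, Y$)
All input consumed; state q0 ∉ F and no further ε-move applies.

Reject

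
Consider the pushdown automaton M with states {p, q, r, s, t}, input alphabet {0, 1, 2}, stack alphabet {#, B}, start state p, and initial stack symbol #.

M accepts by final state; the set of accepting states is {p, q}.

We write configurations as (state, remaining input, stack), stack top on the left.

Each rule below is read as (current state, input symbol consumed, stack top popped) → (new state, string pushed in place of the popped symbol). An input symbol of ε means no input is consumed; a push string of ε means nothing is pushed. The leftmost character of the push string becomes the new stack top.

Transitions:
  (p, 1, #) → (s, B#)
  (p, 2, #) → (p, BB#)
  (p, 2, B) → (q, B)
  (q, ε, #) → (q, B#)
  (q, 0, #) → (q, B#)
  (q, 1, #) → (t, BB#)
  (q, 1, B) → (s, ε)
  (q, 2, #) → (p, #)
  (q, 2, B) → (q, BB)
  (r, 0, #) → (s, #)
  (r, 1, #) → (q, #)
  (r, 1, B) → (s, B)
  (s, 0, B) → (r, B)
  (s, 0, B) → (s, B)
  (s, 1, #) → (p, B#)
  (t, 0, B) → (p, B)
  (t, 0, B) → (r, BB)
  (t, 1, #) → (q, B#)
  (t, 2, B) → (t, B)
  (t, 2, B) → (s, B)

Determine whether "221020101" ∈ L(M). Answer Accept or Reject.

No computation consumes all input and reaches a final state.

Reject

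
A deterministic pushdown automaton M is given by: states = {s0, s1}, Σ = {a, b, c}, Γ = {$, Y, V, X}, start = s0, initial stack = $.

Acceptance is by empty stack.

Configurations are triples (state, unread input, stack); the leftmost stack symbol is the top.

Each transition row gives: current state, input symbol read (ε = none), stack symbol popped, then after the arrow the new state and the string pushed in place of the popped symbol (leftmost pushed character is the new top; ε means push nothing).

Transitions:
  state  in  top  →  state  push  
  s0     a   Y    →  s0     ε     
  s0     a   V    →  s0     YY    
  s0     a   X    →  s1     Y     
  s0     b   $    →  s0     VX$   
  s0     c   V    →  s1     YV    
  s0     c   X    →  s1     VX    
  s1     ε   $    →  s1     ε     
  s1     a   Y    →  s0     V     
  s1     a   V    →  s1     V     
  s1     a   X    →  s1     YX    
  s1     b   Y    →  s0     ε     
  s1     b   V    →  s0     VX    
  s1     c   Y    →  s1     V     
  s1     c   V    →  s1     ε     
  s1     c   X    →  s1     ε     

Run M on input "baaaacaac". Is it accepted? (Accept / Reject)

(s0, baaaacaac, $)
  read b, top $: go to s0, push VX$ → (s0, aaaacaac, VX$)
  read a, top V: go to s0, push YY → (s0, aaacaac, YYX$)
  read a, top Y: go to s0, push ε → (s0, aacaac, YX$)
  read a, top Y: go to s0, push ε → (s0, acaac, X$)
  read a, top X: go to s1, push Y → (s1, caac, Y$)
  read c, top Y: go to s1, push V → (s1, aac, V$)
  read a, top V: go to s1, push V → (s1, ac, V$)
  read a, top V: go to s1, push V → (s1, c, V$)
  read c, top V: go to s1, push ε → (s1, ε, $)
  ε-move, top $: go to s1, push ε → (s1, ε, ε)
All input consumed and the stack is empty.

Accept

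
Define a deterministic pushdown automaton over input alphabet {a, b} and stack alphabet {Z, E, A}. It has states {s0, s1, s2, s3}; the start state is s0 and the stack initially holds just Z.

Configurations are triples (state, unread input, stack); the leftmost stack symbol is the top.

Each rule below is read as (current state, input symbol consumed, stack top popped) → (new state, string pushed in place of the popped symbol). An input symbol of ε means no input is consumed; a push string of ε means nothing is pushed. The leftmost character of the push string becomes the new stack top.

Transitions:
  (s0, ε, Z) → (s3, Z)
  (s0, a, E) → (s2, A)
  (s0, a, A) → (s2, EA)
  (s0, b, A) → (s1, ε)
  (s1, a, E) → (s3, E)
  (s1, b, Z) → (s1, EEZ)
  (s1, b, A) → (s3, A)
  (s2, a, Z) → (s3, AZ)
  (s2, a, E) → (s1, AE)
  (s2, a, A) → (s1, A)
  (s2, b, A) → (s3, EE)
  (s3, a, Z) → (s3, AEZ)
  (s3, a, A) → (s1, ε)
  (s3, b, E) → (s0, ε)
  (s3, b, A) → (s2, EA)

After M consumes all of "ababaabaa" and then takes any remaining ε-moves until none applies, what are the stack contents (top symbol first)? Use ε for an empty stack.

AEAEZ

(s0, ababaabaa, Z)
  ε-move, top Z: go to s3, push Z → (s3, ababaabaa, Z)
  read a, top Z: go to s3, push AEZ → (s3, babaabaa, AEZ)
  read b, top A: go to s2, push EA → (s2, abaabaa, EAEZ)
  read a, top E: go to s1, push AE → (s1, baabaa, AEAEZ)
  read b, top A: go to s3, push A → (s3, aabaa, AEAEZ)
  read a, top A: go to s1, push ε → (s1, abaa, EAEZ)
  read a, top E: go to s3, push E → (s3, baa, EAEZ)
  read b, top E: go to s0, push ε → (s0, aa, AEZ)
  read a, top A: go to s2, push EA → (s2, a, EAEZ)
  read a, top E: go to s1, push AE → (s1, ε, AEAEZ)
All input consumed in state s1 with stack AEAEZ.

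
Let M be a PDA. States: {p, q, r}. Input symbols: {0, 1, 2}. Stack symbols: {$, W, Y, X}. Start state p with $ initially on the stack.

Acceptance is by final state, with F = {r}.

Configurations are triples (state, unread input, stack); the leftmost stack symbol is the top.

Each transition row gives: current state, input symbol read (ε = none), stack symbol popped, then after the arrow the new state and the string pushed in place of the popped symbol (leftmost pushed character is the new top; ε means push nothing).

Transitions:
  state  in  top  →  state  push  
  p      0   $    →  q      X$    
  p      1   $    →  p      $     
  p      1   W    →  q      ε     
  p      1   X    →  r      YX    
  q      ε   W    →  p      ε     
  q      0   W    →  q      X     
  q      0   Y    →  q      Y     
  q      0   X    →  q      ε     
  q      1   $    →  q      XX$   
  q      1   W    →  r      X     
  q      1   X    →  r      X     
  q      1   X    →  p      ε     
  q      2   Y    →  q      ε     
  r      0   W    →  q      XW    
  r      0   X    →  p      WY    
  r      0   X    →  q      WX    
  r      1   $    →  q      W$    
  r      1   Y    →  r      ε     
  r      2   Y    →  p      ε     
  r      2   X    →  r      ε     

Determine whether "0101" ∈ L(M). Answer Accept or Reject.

Accept

One accepting computation: (p, 0101, $) ⊢ (q, 101, X$) ⊢ (r, 01, X$) ⊢ (q, 1, WX$) ⊢ (r, ε, XX$)
All input consumed and state r ∈ F.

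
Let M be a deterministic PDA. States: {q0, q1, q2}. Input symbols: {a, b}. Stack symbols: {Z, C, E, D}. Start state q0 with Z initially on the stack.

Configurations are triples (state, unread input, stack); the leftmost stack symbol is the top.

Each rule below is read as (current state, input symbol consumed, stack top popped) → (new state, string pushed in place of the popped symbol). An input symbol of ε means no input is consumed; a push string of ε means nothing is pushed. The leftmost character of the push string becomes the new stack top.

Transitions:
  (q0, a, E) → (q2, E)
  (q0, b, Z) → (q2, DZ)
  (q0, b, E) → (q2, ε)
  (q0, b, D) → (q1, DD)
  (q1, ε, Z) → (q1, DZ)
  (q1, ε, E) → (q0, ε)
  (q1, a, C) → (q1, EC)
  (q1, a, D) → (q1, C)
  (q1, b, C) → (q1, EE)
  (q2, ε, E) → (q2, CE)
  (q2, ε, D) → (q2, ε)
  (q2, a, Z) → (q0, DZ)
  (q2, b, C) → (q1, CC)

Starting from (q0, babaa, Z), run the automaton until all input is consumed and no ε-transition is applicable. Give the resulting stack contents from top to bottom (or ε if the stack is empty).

CDZ

(q0, babaa, Z)
  read b, top Z: go to q2, push DZ → (q2, abaa, DZ)
  ε-move, top D: go to q2, push ε → (q2, abaa, Z)
  read a, top Z: go to q0, push DZ → (q0, baa, DZ)
  read b, top D: go to q1, push DD → (q1, aa, DDZ)
  read a, top D: go to q1, push C → (q1, a, CDZ)
  read a, top C: go to q1, push EC → (q1, ε, ECDZ)
  ε-move, top E: go to q0, push ε → (q0, ε, CDZ)
All input consumed in state q0 with stack CDZ.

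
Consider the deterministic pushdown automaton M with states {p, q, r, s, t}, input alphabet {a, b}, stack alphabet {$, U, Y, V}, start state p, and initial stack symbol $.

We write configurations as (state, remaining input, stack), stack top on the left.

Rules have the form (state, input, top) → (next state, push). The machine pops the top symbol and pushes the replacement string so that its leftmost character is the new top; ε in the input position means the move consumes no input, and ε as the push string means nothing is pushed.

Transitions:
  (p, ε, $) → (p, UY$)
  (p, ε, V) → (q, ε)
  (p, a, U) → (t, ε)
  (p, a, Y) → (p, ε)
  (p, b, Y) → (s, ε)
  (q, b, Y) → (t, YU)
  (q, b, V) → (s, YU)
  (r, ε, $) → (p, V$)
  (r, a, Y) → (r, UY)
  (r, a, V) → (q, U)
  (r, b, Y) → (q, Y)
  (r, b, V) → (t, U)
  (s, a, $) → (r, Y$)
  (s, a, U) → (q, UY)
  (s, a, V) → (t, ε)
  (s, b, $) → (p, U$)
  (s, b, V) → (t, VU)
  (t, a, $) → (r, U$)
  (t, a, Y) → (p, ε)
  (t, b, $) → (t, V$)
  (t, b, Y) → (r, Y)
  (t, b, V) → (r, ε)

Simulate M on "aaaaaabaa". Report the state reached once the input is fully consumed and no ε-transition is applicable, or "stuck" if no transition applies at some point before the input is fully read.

stuck

(p, aaaaaabaa, $) ⊢ (p, aaaaaabaa, UY$) ⊢ (t, aaaaabaa, Y$) ⊢ (p, aaaabaa, $) ⊢ (p, aaaabaa, UY$) ⊢ (t, aaabaa, Y$) ⊢ (p, aabaa, $) ⊢ (p, aabaa, UY$) ⊢ (t, abaa, Y$) ⊢ (p, baa, $) ⊢ (p, baa, UY$)
No transition for (p, b, top U); M blocks with input baa remaining.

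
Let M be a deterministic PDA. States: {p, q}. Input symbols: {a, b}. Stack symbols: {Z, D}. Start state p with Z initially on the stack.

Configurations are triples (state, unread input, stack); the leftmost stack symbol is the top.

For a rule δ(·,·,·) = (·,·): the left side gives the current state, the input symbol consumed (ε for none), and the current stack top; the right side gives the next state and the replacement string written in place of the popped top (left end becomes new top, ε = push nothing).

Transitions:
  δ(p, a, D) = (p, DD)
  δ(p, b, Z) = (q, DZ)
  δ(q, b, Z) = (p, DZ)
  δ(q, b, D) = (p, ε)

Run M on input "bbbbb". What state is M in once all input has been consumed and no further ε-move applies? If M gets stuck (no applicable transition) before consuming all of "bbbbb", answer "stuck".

q

(p, bbbbb, Z) ⊢ (q, bbbb, DZ) ⊢ (p, bbb, Z) ⊢ (q, bb, DZ) ⊢ (p, b, Z) ⊢ (q, ε, DZ)
All input consumed; M is in state q.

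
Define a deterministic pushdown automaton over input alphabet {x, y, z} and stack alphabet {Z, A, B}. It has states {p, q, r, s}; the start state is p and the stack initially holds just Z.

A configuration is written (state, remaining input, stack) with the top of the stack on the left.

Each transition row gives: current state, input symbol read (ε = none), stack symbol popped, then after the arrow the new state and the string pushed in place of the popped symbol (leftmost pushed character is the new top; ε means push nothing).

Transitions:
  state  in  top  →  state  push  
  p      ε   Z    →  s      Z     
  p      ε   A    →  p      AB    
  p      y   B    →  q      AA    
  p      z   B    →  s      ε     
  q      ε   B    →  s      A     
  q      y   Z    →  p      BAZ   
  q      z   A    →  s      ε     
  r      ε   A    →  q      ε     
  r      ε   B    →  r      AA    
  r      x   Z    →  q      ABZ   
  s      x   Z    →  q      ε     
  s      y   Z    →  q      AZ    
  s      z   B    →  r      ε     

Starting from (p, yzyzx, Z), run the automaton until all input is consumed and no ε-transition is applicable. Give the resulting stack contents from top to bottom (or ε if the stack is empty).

ε

(p, yzyzx, Z)
  ε-move, top Z: go to s, push Z → (s, yzyzx, Z)
  read y, top Z: go to q, push AZ → (q, zyzx, AZ)
  read z, top A: go to s, push ε → (s, yzx, Z)
  read y, top Z: go to q, push AZ → (q, zx, AZ)
  read z, top A: go to s, push ε → (s, x, Z)
  read x, top Z: go to q, push ε → (q, ε, ε)
All input consumed in state q with stack ε.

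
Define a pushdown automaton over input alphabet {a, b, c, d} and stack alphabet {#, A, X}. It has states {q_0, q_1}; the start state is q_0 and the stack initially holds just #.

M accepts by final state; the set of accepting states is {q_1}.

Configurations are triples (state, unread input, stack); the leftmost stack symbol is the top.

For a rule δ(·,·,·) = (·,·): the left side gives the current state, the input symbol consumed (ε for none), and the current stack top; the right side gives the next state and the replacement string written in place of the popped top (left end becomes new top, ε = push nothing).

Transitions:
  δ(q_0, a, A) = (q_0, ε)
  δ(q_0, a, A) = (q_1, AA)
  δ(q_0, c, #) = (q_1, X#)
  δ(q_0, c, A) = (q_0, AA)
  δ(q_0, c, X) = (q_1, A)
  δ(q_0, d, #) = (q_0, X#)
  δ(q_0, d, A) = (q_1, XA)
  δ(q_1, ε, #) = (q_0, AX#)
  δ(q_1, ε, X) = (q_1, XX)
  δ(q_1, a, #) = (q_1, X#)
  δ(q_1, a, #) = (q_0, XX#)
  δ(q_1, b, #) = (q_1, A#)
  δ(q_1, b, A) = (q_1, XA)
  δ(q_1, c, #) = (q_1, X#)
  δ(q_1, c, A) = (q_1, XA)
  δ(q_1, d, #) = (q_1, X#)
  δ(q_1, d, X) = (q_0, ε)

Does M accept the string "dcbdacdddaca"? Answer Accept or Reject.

Accept

One accepting computation: (q_0, dcbdacdddaca, #) ⊢ (q_0, cbdacdddaca, X#) ⊢ (q_1, bdacdddaca, A#) ⊢ (q_1, dacdddaca, XA#) ⊢ (q_0, acdddaca, A#) ⊢ (q_1, cdddaca, AA#) ⊢ (q_1, dddaca, XAA#) ⊢ (q_0, ddaca, AA#) ⊢ (q_1, daca, XAA#) ⊢ (q_0, aca, AA#) ⊢ (q_0, ca, A#) ⊢ (q_0, a, AA#) ⊢ (q_1, ε, AAA#)
All input consumed and state q_1 ∈ F.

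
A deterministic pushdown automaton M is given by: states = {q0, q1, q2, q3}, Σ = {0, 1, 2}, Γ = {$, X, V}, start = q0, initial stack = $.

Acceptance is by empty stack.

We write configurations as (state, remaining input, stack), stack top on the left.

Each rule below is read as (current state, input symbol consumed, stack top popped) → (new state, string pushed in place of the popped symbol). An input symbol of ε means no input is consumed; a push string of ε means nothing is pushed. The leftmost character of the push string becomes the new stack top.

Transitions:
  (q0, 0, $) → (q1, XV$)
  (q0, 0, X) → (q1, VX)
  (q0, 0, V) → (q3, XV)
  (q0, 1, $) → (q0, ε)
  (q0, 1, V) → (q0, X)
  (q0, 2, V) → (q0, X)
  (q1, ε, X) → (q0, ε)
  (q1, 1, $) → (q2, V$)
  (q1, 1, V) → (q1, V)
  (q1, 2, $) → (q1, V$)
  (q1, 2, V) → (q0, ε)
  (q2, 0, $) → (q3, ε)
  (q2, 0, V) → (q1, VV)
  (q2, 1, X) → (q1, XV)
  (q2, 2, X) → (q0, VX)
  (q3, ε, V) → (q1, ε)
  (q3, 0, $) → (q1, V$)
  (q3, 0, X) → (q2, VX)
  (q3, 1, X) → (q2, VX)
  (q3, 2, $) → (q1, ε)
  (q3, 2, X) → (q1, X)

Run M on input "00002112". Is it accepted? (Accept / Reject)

(q0, 00002112, $)
  read 0, top $: go to q1, push XV$ → (q1, 0002112, XV$)
  ε-move, top X: go to q0, push ε → (q0, 0002112, V$)
  read 0, top V: go to q3, push XV → (q3, 002112, XV$)
  read 0, top X: go to q2, push VX → (q2, 02112, VXV$)
  read 0, top V: go to q1, push VV → (q1, 2112, VVXV$)
  read 2, top V: go to q0, push ε → (q0, 112, VXV$)
  read 1, top V: go to q0, push X → (q0, 12, XXV$)
No transition applies at (q0, 12, XXV$); input not fully consumed.

Reject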